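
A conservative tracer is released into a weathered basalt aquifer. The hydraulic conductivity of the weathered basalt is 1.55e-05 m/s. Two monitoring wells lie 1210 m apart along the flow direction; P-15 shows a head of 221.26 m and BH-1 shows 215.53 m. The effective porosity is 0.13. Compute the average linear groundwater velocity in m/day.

0.0488

Convert K: 1.55e-05 m/s × 86400 = 1.339 m/day.
Hydraulic gradient i = (221.26 − 215.53) / 1210 = 5.73 / 1210 = 0.004736.
Darcy flux q = K · i = 1.339 × 0.004736 = 0.006342 m/day.
Seepage velocity v = q / n_e = 0.006342 / 0.13 = 0.04878 m/day.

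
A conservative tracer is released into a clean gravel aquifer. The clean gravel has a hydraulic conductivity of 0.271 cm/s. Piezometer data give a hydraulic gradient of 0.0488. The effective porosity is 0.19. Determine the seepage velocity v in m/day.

60.1

Convert K: 0.271 cm/s × 864 = 234.1 m/day.
Hydraulic gradient i = 0.0488.
Darcy flux q = K · i = 234.1 × 0.04880 = 11.43 m/day.
Seepage velocity v = q / n_e = 11.43 / 0.19 = 60.14 m/day.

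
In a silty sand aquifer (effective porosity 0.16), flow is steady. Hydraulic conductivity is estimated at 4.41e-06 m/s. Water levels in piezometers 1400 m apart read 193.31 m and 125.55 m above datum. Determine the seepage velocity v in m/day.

Convert K: 4.41e-06 m/s × 86400 = 0.3810 m/day.
Hydraulic gradient i = (193.31 − 125.55) / 1400 = 67.76 / 1400 = 0.04840.
Darcy flux q = K · i = 0.3810 × 0.04840 = 0.01844 m/day.
Seepage velocity v = q / n_e = 0.01844 / 0.16 = 0.1153 m/day.

0.115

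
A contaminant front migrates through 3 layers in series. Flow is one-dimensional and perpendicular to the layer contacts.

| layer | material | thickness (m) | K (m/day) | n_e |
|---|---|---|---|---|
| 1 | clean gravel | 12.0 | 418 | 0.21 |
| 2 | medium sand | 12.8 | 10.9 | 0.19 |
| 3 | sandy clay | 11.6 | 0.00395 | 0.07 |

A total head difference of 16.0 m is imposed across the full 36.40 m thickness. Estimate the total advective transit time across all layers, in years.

2.90

With flow normal to the layers, continuity requires the same specific discharge q through every layer.
Σ(b_i/K_i) = 12.0/418 + 12.8/10.9 + 11.6/0.00395 = 2938 d.
q = Δh / Σ(b_i/K_i) = 16.0 / 2938 = 0.005446 m/day.
In each layer the seepage velocity is v_i = q/n_i, so the layer transit time is t_i = b_i·n_i / q:
  layer 1 (clean gravel): t_1 = 12.0 × 0.21 / 0.005446 = 462.7 d
  layer 2 (medium sand): t_2 = 12.8 × 0.19 / 0.005446 = 446.6 d
  layer 3 (sandy clay): t_3 = 11.6 × 0.07 / 0.005446 = 149.1 d
Total t = Σ t_i = 1058 days = 2.898 years.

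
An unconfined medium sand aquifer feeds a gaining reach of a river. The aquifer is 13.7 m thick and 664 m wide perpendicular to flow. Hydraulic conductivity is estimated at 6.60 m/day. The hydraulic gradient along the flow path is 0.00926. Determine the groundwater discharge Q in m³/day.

556

Cross-sectional area A = 664 × 13.7 = 9097 m².
Hydraulic gradient i = 0.00926.
Darcy's law: Q = K · A · i = 6.600 × 9097 × 0.009260 = 556.0 m³/day.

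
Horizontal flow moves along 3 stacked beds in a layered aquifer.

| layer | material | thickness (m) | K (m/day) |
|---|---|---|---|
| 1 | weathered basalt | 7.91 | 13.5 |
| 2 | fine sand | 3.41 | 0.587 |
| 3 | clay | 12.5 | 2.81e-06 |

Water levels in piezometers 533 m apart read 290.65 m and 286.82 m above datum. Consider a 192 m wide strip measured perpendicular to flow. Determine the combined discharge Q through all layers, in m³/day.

Flow is parallel to layering, so each bed carries its own Darcy discharge and the transmissivities add.
Σ(K_i·b_i) = 13.5×7.91 + 0.587×3.41 + 2.81e-06×12.5 = 108.8 m²/day.
Hydraulic gradient i = (290.65 − 286.82) / 533 = 3.83 / 533 = 0.007186.
Q = Σ(K_i·b_i) · W · i = 108.8 × 192 × 0.007186 = 150.1 m³/day.

150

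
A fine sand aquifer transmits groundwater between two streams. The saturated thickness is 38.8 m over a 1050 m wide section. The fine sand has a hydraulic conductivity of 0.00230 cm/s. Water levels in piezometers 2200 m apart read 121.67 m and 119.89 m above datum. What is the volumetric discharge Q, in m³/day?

Convert K: 0.00230 cm/s × 864 = 1.987 m/day.
Cross-sectional area A = 1050 × 38.8 = 40740 m².
Hydraulic gradient i = (121.67 − 119.89) / 2200 = 1.78 / 2200 = 0.0008091.
Darcy's law: Q = K · A · i = 1.987 × 40740 × 0.0008091 = 65.50 m³/day.

65.5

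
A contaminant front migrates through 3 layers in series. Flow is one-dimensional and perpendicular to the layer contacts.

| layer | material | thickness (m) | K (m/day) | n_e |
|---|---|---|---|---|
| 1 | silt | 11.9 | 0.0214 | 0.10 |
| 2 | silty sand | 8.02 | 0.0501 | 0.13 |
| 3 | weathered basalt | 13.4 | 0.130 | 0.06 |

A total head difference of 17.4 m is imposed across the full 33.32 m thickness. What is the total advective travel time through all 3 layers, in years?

0.391

With flow normal to the layers, continuity requires the same specific discharge q through every layer.
Σ(b_i/K_i) = 11.9/0.0214 + 8.02/0.0501 + 13.4/0.130 = 819.2 d.
q = Δh / Σ(b_i/K_i) = 17.4 / 819.2 = 0.02124 m/day.
In each layer the seepage velocity is v_i = q/n_i, so the layer transit time is t_i = b_i·n_i / q:
  layer 1 (silt): t_1 = 11.9 × 0.10 / 0.02124 = 56.03 d
  layer 2 (silty sand): t_2 = 8.02 × 0.13 / 0.02124 = 49.09 d
  layer 3 (weathered basalt): t_3 = 13.4 × 0.06 / 0.02124 = 37.85 d
Total t = Σ t_i = 143.0 days = 0.3914 years.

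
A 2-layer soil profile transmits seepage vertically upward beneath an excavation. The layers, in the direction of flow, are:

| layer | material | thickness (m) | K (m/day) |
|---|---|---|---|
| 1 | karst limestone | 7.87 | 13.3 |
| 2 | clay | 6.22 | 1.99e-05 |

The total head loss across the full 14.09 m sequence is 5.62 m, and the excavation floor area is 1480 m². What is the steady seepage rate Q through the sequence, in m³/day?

Flow is perpendicular to layering, so the layers act in series and the equivalent K is the thickness-weighted harmonic mean.
Total thickness L = 7.87 + 6.22 = 14.09 m.
Σ(b_i/K_i) = 7.87/13.3 + 6.22/1.99e-05 = 3.126e+05 d.
K_eq = L / Σ(b_i/K_i) = 14.09 / 3.126e+05 = 4.508e-05 m/day.
Q = K_eq · A · (Δh/L) = 4.508e-05 × 1480 × (5.62/14.09) = 0.02661 m³/day.

0.0266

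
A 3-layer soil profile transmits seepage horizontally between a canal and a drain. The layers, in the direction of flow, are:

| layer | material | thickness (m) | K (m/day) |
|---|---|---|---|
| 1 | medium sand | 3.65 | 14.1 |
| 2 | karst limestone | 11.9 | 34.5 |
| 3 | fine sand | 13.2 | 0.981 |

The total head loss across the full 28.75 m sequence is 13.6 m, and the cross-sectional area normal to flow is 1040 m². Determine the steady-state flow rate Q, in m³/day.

1010

Flow is perpendicular to layering, so the layers act in series and the equivalent K is the thickness-weighted harmonic mean.
Total thickness L = 3.65 + 11.9 + 13.2 = 28.75 m.
Σ(b_i/K_i) = 3.65/14.1 + 11.9/34.5 + 13.2/0.981 = 14.06 d.
K_eq = L / Σ(b_i/K_i) = 28.75 / 14.06 = 2.045 m/day.
Q = K_eq · A · (Δh/L) = 2.045 × 1040 × (13.6/28.75) = 1006 m³/day.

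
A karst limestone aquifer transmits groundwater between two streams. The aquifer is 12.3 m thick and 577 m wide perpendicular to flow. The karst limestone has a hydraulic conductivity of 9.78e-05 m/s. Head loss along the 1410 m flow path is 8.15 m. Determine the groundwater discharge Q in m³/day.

Convert K: 9.78e-05 m/s × 86400 = 8.450 m/day.
Cross-sectional area A = 577 × 12.3 = 7097 m².
Hydraulic gradient i = Δh / L = 8.15 / 1410 = 0.005780.
Darcy's law: Q = K · A · i = 8.450 × 7097 × 0.005780 = 346.6 m³/day.

347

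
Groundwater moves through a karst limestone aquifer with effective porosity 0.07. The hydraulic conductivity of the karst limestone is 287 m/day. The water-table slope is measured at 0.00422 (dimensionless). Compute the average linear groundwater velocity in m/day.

17.3

Hydraulic gradient i = 0.00422.
Darcy flux q = K · i = 287.0 × 0.004220 = 1.211 m/day.
Seepage velocity v = q / n_e = 1.211 / 0.07 = 17.30 m/day.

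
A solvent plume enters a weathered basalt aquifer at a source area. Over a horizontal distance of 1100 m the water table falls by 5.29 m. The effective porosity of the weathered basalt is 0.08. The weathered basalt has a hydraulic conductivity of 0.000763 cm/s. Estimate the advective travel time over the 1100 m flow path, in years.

76.0

Convert K: 0.000763 cm/s × 864 = 0.6592 m/day.
Hydraulic gradient i = Δh / L = 5.29 / 1100 = 0.004809.
Darcy flux q = K · i = 0.6592 × 0.004809 = 0.003170 m/day.
Seepage velocity v = q / n_e = 0.003170 / 0.08 = 0.03963 m/day.
Travel time t = L / v = 1100 / 0.03963 = 27758 days = 76.00 years.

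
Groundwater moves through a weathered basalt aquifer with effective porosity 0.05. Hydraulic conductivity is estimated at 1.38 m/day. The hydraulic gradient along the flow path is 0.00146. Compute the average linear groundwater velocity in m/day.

Hydraulic gradient i = 0.00146.
Darcy flux q = K · i = 1.380 × 0.001460 = 0.002015 m/day.
Seepage velocity v = q / n_e = 0.002015 / 0.05 = 0.04030 m/day.

0.0403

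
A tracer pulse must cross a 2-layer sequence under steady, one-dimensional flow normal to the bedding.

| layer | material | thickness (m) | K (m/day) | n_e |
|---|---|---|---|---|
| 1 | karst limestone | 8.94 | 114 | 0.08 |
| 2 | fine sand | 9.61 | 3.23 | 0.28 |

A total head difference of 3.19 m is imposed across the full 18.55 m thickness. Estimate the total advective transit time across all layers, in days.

With flow normal to the layers, continuity requires the same specific discharge q through every layer.
Σ(b_i/K_i) = 8.94/114 + 9.61/3.23 = 3.054 d.
q = Δh / Σ(b_i/K_i) = 3.19 / 3.054 = 1.045 m/day.
In each layer the seepage velocity is v_i = q/n_i, so the layer transit time is t_i = b_i·n_i / q:
  layer 1 (karst limestone): t_1 = 8.94 × 0.08 / 1.045 = 0.6846 d
  layer 2 (fine sand): t_2 = 9.61 × 0.28 / 1.045 = 2.576 d
Total t = Σ t_i = 3.260 days.

3.26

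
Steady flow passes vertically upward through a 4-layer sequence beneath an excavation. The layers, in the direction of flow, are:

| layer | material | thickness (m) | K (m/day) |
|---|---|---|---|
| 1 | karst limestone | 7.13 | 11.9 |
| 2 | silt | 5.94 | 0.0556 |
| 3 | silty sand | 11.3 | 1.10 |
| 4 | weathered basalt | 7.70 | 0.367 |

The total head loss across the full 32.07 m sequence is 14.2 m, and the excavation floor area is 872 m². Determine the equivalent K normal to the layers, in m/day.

Flow is perpendicular to layering, so the layers act in series and the equivalent K is the thickness-weighted harmonic mean.
Total thickness L = 7.13 + 5.94 + 11.3 + 7.70 = 32.07 m.
Σ(b_i/K_i) = 7.13/11.9 + 5.94/0.0556 + 11.3/1.10 + 7.70/0.367 = 138.7 d.
K_eq = L / Σ(b_i/K_i) = 32.07 / 138.7 = 0.2312 m/day.

0.231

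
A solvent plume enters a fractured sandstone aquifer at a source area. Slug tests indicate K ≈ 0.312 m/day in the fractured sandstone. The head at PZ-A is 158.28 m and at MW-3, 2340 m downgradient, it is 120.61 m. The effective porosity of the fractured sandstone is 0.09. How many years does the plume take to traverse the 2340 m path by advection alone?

Hydraulic gradient i = (158.28 − 120.61) / 2340 = 37.67 / 2340 = 0.01610.
Darcy flux q = K · i = 0.3120 × 0.01610 = 0.005023 m/day.
Seepage velocity v = q / n_e = 0.005023 / 0.09 = 0.05581 m/day.
Travel time t = L / v = 2340 / 0.05581 = 41930 days = 114.8 years.

115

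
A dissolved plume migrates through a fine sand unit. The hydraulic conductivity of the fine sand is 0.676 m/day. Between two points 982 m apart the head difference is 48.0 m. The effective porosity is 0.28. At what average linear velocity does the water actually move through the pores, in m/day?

0.118

Hydraulic gradient i = Δh / L = 48.0 / 982 = 0.04888.
Darcy flux q = K · i = 0.6760 × 0.04888 = 0.03304 m/day.
Seepage velocity v = q / n_e = 0.03304 / 0.28 = 0.1180 m/day.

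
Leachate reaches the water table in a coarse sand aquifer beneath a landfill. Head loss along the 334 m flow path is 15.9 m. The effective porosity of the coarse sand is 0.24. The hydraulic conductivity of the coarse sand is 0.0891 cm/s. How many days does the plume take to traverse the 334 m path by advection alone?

Convert K: 0.0891 cm/s × 864 = 76.98 m/day.
Hydraulic gradient i = Δh / L = 15.9 / 334 = 0.04760.
Darcy flux q = K · i = 76.98 × 0.04760 = 3.665 m/day.
Seepage velocity v = q / n_e = 3.665 / 0.24 = 15.27 m/day.
Travel time t = L / v = 334 / 15.27 = 21.87 days.

21.9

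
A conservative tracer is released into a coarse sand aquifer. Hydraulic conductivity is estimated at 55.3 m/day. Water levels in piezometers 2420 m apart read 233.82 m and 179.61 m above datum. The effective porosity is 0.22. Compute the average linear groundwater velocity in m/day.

5.63

Hydraulic gradient i = (233.82 − 179.61) / 2420 = 54.21 / 2420 = 0.02240.
Darcy flux q = K · i = 55.30 × 0.02240 = 1.239 m/day.
Seepage velocity v = q / n_e = 1.239 / 0.22 = 5.631 m/day.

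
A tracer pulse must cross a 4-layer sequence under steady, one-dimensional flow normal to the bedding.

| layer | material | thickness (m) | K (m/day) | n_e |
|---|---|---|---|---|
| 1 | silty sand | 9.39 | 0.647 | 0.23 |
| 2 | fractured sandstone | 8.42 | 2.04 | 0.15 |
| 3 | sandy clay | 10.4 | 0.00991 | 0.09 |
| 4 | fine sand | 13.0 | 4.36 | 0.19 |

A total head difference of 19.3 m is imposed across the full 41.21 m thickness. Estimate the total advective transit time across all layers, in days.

With flow normal to the layers, continuity requires the same specific discharge q through every layer.
Σ(b_i/K_i) = 9.39/0.647 + 8.42/2.04 + 10.4/0.00991 + 13.0/4.36 = 1071 d.
q = Δh / Σ(b_i/K_i) = 19.3 / 1071 = 0.01802 m/day.
In each layer the seepage velocity is v_i = q/n_i, so the layer transit time is t_i = b_i·n_i / q:
  layer 1 (silty sand): t_1 = 9.39 × 0.23 / 0.01802 = 119.9 d
  layer 2 (fractured sandstone): t_2 = 8.42 × 0.15 / 0.01802 = 70.09 d
  layer 3 (sandy clay): t_3 = 10.4 × 0.09 / 0.01802 = 51.94 d
  layer 4 (fine sand): t_4 = 13.0 × 0.19 / 0.01802 = 137.1 d
Total t = Σ t_i = 379.0 days.

379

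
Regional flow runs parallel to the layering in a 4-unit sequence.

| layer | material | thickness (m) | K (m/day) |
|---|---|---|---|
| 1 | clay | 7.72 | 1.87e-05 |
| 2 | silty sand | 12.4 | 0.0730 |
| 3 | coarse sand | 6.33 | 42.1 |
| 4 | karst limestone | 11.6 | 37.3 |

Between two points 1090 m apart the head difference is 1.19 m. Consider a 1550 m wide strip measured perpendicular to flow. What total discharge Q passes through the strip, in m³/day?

Flow is parallel to layering, so each bed carries its own Darcy discharge and the transmissivities add.
Σ(K_i·b_i) = 1.87e-05×7.72 + 0.0730×12.4 + 42.1×6.33 + 37.3×11.6 = 700.1 m²/day.
Hydraulic gradient i = Δh / L = 1.19 / 1090 = 0.001092.
Q = Σ(K_i·b_i) · W · i = 700.1 × 1550 × 0.001092 = 1185 m³/day.

1180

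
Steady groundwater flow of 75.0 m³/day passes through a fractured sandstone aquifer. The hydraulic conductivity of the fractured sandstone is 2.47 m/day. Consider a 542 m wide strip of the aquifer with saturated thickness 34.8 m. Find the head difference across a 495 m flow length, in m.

Cross-sectional area A = 542 × 34.8 = 18862 m².
From Q = K·A·i, i = Q / (K·A) = 75.0 / (2.470 × 18862) = 0.001610.
Head loss Δh = i · L = 0.001610 × 495 = 0.7969 m.

0.797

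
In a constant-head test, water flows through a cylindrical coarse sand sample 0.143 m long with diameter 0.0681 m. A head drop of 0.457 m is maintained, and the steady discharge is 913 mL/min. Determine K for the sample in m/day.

113

Cross-sectional area A = π·(d/2)² = π × (0.0681/2)² = 0.003642 m².
Convert discharge: 913 mL/min = 1.522e-05 m³/s.
Darcy's law rearranged: K = Q·L / (A·Δh) = 1.522e-05 × 0.143 / (0.003642 × 0.457) = 0.001307 m/s = 112.9 m/day.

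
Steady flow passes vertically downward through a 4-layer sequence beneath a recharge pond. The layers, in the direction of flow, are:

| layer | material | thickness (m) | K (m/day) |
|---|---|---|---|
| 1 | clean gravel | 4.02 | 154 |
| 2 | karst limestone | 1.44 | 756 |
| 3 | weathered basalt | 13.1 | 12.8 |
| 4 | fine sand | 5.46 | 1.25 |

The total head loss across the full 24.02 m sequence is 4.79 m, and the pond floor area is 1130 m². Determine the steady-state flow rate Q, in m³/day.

Flow is perpendicular to layering, so the layers act in series and the equivalent K is the thickness-weighted harmonic mean.
Total thickness L = 4.02 + 1.44 + 13.1 + 5.46 = 24.02 m.
Σ(b_i/K_i) = 4.02/154 + 1.44/756 + 13.1/12.8 + 5.46/1.25 = 5.419 d.
K_eq = L / Σ(b_i/K_i) = 24.02 / 5.419 = 4.432 m/day.
Q = K_eq · A · (Δh/L) = 4.432 × 1130 × (4.79/24.02) = 998.8 m³/day.

999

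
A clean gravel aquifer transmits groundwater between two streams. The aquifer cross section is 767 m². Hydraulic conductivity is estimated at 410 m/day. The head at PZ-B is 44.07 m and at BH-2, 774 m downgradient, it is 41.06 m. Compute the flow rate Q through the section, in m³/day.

Hydraulic gradient i = (44.07 − 41.06) / 774 = 3.01 / 774 = 0.003889.
Darcy's law: Q = K · A · i = 410.0 × 767.0 × 0.003889 = 1223 m³/day.

1220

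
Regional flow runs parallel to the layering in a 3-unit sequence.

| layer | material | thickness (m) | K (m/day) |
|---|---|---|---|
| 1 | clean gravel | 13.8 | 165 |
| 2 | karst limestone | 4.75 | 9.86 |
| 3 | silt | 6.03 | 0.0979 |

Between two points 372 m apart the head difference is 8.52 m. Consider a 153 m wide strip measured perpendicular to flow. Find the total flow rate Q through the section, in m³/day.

8150

Flow is parallel to layering, so each bed carries its own Darcy discharge and the transmissivities add.
Σ(K_i·b_i) = 165×13.8 + 9.86×4.75 + 0.0979×6.03 = 2324 m²/day.
Hydraulic gradient i = Δh / L = 8.52 / 372 = 0.02290.
Q = Σ(K_i·b_i) · W · i = 2324 × 153 × 0.02290 = 8145 m³/day.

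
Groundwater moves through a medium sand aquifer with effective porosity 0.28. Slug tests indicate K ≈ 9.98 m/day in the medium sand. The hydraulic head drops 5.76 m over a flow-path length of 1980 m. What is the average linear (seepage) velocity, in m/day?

Hydraulic gradient i = Δh / L = 5.76 / 1980 = 0.002909.
Darcy flux q = K · i = 9.980 × 0.002909 = 0.02903 m/day.
Seepage velocity v = q / n_e = 0.02903 / 0.28 = 0.1037 m/day.

0.104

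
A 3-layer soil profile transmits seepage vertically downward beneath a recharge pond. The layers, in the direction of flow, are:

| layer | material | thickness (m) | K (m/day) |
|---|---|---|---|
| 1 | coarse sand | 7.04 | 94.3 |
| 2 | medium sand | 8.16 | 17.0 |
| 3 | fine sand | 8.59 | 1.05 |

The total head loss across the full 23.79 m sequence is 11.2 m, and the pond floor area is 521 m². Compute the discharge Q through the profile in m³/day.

668

Flow is perpendicular to layering, so the layers act in series and the equivalent K is the thickness-weighted harmonic mean.
Total thickness L = 7.04 + 8.16 + 8.59 = 23.79 m.
Σ(b_i/K_i) = 7.04/94.3 + 8.16/17.0 + 8.59/1.05 = 8.736 d.
K_eq = L / Σ(b_i/K_i) = 23.79 / 8.736 = 2.723 m/day.
Q = K_eq · A · (Δh/L) = 2.723 × 521 × (11.2/23.79) = 668.0 m³/day.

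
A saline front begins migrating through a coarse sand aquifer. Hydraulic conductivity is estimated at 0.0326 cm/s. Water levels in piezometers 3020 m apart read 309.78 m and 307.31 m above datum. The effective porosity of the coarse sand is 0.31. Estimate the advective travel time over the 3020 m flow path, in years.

111

Convert K: 0.0326 cm/s × 864 = 28.17 m/day.
Hydraulic gradient i = (309.78 − 307.31) / 3020 = 2.47 / 3020 = 0.0008179.
Darcy flux q = K · i = 28.17 × 0.0008179 = 0.02304 m/day.
Seepage velocity v = q / n_e = 0.02304 / 0.31 = 0.07431 m/day.
Travel time t = L / v = 3020 / 0.07431 = 40639 days = 111.3 years.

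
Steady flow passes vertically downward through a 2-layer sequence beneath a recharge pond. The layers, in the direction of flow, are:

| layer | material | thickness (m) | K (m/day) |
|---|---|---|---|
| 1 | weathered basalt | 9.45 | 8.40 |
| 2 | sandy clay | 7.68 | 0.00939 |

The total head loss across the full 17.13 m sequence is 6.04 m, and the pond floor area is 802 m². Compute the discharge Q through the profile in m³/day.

5.91

Flow is perpendicular to layering, so the layers act in series and the equivalent K is the thickness-weighted harmonic mean.
Total thickness L = 9.45 + 7.68 = 17.13 m.
Σ(b_i/K_i) = 9.45/8.40 + 7.68/0.00939 = 819.0 d.
K_eq = L / Σ(b_i/K_i) = 17.13 / 819.0 = 0.02092 m/day.
Q = K_eq · A · (Δh/L) = 0.02092 × 802 × (6.04/17.13) = 5.915 m³/day.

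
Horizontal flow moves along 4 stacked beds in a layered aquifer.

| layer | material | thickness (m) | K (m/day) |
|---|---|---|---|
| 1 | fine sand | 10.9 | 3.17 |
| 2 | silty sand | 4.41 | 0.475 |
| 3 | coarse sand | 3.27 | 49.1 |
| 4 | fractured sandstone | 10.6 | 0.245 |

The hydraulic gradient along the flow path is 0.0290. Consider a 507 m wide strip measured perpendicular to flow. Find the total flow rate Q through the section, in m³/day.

2940

Flow is parallel to layering, so each bed carries its own Darcy discharge and the transmissivities add.
Σ(K_i·b_i) = 3.17×10.9 + 0.475×4.41 + 49.1×3.27 + 0.245×10.6 = 199.8 m²/day.
Hydraulic gradient i = 0.0290.
Q = Σ(K_i·b_i) · W · i = 199.8 × 507 × 0.02900 = 2938 m³/day.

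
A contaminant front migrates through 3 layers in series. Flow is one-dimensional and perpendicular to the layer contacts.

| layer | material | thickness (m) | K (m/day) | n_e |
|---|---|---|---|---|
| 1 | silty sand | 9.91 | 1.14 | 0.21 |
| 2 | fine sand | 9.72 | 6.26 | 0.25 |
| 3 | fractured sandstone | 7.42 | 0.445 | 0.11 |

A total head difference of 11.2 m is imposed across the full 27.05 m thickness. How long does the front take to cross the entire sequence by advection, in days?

12.8

With flow normal to the layers, continuity requires the same specific discharge q through every layer.
Σ(b_i/K_i) = 9.91/1.14 + 9.72/6.26 + 7.42/0.445 = 26.92 d.
q = Δh / Σ(b_i/K_i) = 11.2 / 26.92 = 0.4160 m/day.
In each layer the seepage velocity is v_i = q/n_i, so the layer transit time is t_i = b_i·n_i / q:
  layer 1 (silty sand): t_1 = 9.91 × 0.21 / 0.4160 = 5.002 d
  layer 2 (fine sand): t_2 = 9.72 × 0.25 / 0.4160 = 5.841 d
  layer 3 (fractured sandstone): t_3 = 7.42 × 0.11 / 0.4160 = 1.962 d
Total t = Σ t_i = 12.80 days.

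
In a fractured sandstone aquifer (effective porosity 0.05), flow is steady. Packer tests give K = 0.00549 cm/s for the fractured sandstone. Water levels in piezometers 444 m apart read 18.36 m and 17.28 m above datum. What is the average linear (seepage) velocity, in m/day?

Convert K: 0.00549 cm/s × 864 = 4.743 m/day.
Hydraulic gradient i = (18.36 − 17.28) / 444 = 1.08 / 444 = 0.002432.
Darcy flux q = K · i = 4.743 × 0.002432 = 0.01154 m/day.
Seepage velocity v = q / n_e = 0.01154 / 0.05 = 0.2308 m/day.

0.231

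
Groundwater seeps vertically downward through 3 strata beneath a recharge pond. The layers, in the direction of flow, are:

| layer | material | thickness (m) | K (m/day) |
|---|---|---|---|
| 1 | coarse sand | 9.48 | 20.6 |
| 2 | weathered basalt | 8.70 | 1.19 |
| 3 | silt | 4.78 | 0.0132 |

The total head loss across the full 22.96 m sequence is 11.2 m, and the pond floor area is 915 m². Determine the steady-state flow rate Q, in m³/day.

Flow is perpendicular to layering, so the layers act in series and the equivalent K is the thickness-weighted harmonic mean.
Total thickness L = 9.48 + 8.70 + 4.78 = 22.96 m.
Σ(b_i/K_i) = 9.48/20.6 + 8.70/1.19 + 4.78/0.0132 = 369.9 d.
K_eq = L / Σ(b_i/K_i) = 22.96 / 369.9 = 0.06207 m/day.
Q = K_eq · A · (Δh/L) = 0.06207 × 915 × (11.2/22.96) = 27.71 m³/day.

27.7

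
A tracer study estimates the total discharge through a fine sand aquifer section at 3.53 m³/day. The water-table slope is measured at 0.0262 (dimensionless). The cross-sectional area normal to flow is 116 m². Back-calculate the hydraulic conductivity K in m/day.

1.16

Hydraulic gradient i = 0.0262.
From Q = K·A·i, K = Q / (A·i) = 3.53 / (116.0 × 0.02620) = 1.161 m/day.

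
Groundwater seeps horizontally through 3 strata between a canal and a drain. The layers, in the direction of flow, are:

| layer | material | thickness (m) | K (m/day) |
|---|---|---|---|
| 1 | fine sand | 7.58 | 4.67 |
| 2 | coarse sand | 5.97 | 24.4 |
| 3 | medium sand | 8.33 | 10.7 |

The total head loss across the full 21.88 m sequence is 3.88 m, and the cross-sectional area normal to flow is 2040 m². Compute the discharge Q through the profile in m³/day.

2990

Flow is perpendicular to layering, so the layers act in series and the equivalent K is the thickness-weighted harmonic mean.
Total thickness L = 7.58 + 5.97 + 8.33 = 21.88 m.
Σ(b_i/K_i) = 7.58/4.67 + 5.97/24.4 + 8.33/10.7 = 2.646 d.
K_eq = L / Σ(b_i/K_i) = 21.88 / 2.646 = 8.268 m/day.
Q = K_eq · A · (Δh/L) = 8.268 × 2040 × (3.88/21.88) = 2991 m³/day.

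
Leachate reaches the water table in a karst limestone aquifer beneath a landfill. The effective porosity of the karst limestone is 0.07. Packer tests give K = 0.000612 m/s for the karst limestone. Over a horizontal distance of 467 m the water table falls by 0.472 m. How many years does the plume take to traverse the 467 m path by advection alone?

1.67

Convert K: 0.000612 m/s × 86400 = 52.88 m/day.
Hydraulic gradient i = Δh / L = 0.472 / 467 = 0.001011.
Darcy flux q = K · i = 52.88 × 0.001011 = 0.05344 m/day.
Seepage velocity v = q / n_e = 0.05344 / 0.07 = 0.7635 m/day.
Travel time t = L / v = 467 / 0.7635 = 611.7 days = 1.675 years.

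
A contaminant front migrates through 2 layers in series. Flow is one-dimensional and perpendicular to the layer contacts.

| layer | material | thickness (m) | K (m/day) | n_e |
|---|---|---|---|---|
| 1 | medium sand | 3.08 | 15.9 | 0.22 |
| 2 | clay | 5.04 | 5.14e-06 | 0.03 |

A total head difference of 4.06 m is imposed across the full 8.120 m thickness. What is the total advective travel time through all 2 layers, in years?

548

With flow normal to the layers, continuity requires the same specific discharge q through every layer.
Σ(b_i/K_i) = 3.08/15.9 + 5.04/5.14e-06 = 9.805e+05 d.
q = Δh / Σ(b_i/K_i) = 4.06 / 9.805e+05 = 4.141e-06 m/day.
In each layer the seepage velocity is v_i = q/n_i, so the layer transit time is t_i = b_i·n_i / q:
  layer 1 (medium sand): t_1 = 3.08 × 0.22 / 4.141e-06 = 1.636e+05 d
  layer 2 (clay): t_2 = 5.04 × 0.03 / 4.141e-06 = 36517 d
Total t = Σ t_i = 2.002e+05 days = 548.0 years.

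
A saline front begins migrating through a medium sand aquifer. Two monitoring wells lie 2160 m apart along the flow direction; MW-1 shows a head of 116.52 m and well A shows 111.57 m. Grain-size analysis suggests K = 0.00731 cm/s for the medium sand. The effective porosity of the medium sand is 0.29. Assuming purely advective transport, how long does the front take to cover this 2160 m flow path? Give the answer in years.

118

Convert K: 0.00731 cm/s × 864 = 6.316 m/day.
Hydraulic gradient i = (116.52 − 111.57) / 2160 = 4.95 / 2160 = 0.002292.
Darcy flux q = K · i = 6.316 × 0.002292 = 0.01447 m/day.
Seepage velocity v = q / n_e = 0.01447 / 0.29 = 0.04991 m/day.
Travel time t = L / v = 2160 / 0.04991 = 43278 days = 118.5 years.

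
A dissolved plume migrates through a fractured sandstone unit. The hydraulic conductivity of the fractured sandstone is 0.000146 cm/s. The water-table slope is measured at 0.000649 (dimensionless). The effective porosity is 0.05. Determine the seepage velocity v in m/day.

0.00164

Convert K: 0.000146 cm/s × 864 = 0.1261 m/day.
Hydraulic gradient i = 0.000649.
Darcy flux q = K · i = 0.1261 × 0.0006490 = 8.187e-05 m/day.
Seepage velocity v = q / n_e = 8.187e-05 / 0.05 = 0.001637 m/day.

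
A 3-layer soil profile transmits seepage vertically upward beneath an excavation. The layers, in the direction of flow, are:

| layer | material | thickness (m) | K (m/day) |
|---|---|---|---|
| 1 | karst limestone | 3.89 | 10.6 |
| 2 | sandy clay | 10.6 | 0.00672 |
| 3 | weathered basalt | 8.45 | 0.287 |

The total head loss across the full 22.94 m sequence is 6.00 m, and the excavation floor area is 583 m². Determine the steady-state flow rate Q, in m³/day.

Flow is perpendicular to layering, so the layers act in series and the equivalent K is the thickness-weighted harmonic mean.
Total thickness L = 3.89 + 10.6 + 8.45 = 22.94 m.
Σ(b_i/K_i) = 3.89/10.6 + 10.6/0.00672 + 8.45/0.287 = 1607 d.
K_eq = L / Σ(b_i/K_i) = 22.94 / 1607 = 0.01427 m/day.
Q = K_eq · A · (Δh/L) = 0.01427 × 583 × (6.00/22.94) = 2.176 m³/day.

2.18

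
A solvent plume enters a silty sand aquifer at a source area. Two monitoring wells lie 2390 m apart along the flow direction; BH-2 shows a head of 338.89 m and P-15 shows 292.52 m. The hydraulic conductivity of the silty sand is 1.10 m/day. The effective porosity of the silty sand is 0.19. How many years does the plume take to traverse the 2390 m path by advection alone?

58.3

Hydraulic gradient i = (338.89 − 292.52) / 2390 = 46.37 / 2390 = 0.01940.
Darcy flux q = K · i = 1.100 × 0.01940 = 0.02134 m/day.
Seepage velocity v = q / n_e = 0.02134 / 0.19 = 0.1123 m/day.
Travel time t = L / v = 2390 / 0.1123 = 21277 days = 58.25 years.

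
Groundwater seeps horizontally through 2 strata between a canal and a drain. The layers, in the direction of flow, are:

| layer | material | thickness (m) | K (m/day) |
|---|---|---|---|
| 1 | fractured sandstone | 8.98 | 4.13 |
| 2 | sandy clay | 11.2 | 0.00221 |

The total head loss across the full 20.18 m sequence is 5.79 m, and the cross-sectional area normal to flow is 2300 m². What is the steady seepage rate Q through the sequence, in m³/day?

Flow is perpendicular to layering, so the layers act in series and the equivalent K is the thickness-weighted harmonic mean.
Total thickness L = 8.98 + 11.2 = 20.18 m.
Σ(b_i/K_i) = 8.98/4.13 + 11.2/0.00221 = 5070 d.
K_eq = L / Σ(b_i/K_i) = 20.18 / 5070 = 0.003980 m/day.
Q = K_eq · A · (Δh/L) = 0.003980 × 2300 × (5.79/20.18) = 2.627 m³/day.

2.63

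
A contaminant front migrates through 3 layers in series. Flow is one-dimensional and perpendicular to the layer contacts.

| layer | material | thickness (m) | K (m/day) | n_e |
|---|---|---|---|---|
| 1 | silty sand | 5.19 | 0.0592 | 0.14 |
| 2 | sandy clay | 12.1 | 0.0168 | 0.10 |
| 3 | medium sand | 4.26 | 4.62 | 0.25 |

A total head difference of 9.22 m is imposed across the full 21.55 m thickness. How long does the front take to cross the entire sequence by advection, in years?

With flow normal to the layers, continuity requires the same specific discharge q through every layer.
Σ(b_i/K_i) = 5.19/0.0592 + 12.1/0.0168 + 4.26/4.62 = 808.8 d.
q = Δh / Σ(b_i/K_i) = 9.22 / 808.8 = 0.01140 m/day.
In each layer the seepage velocity is v_i = q/n_i, so the layer transit time is t_i = b_i·n_i / q:
  layer 1 (silty sand): t_1 = 5.19 × 0.14 / 0.01140 = 63.74 d
  layer 2 (sandy clay): t_2 = 12.1 × 0.10 / 0.01140 = 106.1 d
  layer 3 (medium sand): t_3 = 4.26 × 0.25 / 0.01140 = 93.43 d
Total t = Σ t_i = 263.3 days = 0.7209 years.

0.721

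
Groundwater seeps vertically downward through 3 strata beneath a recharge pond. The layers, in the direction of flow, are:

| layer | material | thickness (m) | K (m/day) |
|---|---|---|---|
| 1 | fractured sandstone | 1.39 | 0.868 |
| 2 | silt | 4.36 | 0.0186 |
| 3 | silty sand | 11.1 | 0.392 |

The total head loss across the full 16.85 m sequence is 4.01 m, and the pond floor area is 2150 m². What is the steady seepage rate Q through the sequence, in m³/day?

32.6

Flow is perpendicular to layering, so the layers act in series and the equivalent K is the thickness-weighted harmonic mean.
Total thickness L = 1.39 + 4.36 + 11.1 = 16.85 m.
Σ(b_i/K_i) = 1.39/0.868 + 4.36/0.0186 + 11.1/0.392 = 264.3 d.
K_eq = L / Σ(b_i/K_i) = 16.85 / 264.3 = 0.06375 m/day.
Q = K_eq · A · (Δh/L) = 0.06375 × 2150 × (4.01/16.85) = 32.62 m³/day.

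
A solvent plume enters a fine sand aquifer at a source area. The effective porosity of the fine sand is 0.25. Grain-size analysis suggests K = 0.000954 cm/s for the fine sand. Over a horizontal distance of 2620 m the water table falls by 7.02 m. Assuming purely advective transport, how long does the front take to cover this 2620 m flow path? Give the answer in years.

812

Convert K: 0.000954 cm/s × 864 = 0.8243 m/day.
Hydraulic gradient i = Δh / L = 7.02 / 2620 = 0.002679.
Darcy flux q = K · i = 0.8243 × 0.002679 = 0.002209 m/day.
Seepage velocity v = q / n_e = 0.002209 / 0.25 = 0.008834 m/day.
Travel time t = L / v = 2620 / 0.008834 = 2.966e+05 days = 812.0 years.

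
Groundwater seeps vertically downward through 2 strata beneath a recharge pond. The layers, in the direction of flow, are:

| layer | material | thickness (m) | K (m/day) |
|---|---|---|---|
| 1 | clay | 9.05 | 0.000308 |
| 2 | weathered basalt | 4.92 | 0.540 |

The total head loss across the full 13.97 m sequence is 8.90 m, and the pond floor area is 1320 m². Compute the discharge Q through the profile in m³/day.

0.400

Flow is perpendicular to layering, so the layers act in series and the equivalent K is the thickness-weighted harmonic mean.
Total thickness L = 9.05 + 4.92 = 13.97 m.
Σ(b_i/K_i) = 9.05/0.000308 + 4.92/0.540 = 29392 d.
K_eq = L / Σ(b_i/K_i) = 13.97 / 29392 = 0.0004753 m/day.
Q = K_eq · A · (Δh/L) = 0.0004753 × 1320 × (8.90/13.97) = 0.3997 m³/day.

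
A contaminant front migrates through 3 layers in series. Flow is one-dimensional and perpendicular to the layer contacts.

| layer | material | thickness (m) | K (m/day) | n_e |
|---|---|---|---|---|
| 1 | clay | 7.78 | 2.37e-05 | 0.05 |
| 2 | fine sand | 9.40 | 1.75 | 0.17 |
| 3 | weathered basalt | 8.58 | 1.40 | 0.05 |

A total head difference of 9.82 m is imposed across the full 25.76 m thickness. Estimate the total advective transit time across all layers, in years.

With flow normal to the layers, continuity requires the same specific discharge q through every layer.
Σ(b_i/K_i) = 7.78/2.37e-05 + 9.40/1.75 + 8.58/1.40 = 3.283e+05 d.
q = Δh / Σ(b_i/K_i) = 9.82 / 3.283e+05 = 2.991e-05 m/day.
In each layer the seepage velocity is v_i = q/n_i, so the layer transit time is t_i = b_i·n_i / q:
  layer 1 (clay): t_1 = 7.78 × 0.05 / 2.991e-05 = 13004 d
  layer 2 (fine sand): t_2 = 9.40 × 0.17 / 2.991e-05 = 53421 d
  layer 3 (weathered basalt): t_3 = 8.58 × 0.05 / 2.991e-05 = 14341 d
Total t = Σ t_i = 80767 days = 221.1 years.

221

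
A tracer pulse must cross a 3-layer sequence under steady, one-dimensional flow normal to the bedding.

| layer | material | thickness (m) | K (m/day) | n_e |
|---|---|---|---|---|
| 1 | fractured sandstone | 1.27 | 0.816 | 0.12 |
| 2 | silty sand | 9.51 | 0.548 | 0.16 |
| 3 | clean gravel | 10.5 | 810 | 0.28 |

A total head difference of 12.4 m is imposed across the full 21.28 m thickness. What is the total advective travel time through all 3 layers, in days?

With flow normal to the layers, continuity requires the same specific discharge q through every layer.
Σ(b_i/K_i) = 1.27/0.816 + 9.51/0.548 + 10.5/810 = 18.92 d.
q = Δh / Σ(b_i/K_i) = 12.4 / 18.92 = 0.6553 m/day.
In each layer the seepage velocity is v_i = q/n_i, so the layer transit time is t_i = b_i·n_i / q:
  layer 1 (fractured sandstone): t_1 = 1.27 × 0.12 / 0.6553 = 0.2326 d
  layer 2 (silty sand): t_2 = 9.51 × 0.16 / 0.6553 = 2.322 d
  layer 3 (clean gravel): t_3 = 10.5 × 0.28 / 0.6553 = 4.487 d
Total t = Σ t_i = 7.041 days.

7.04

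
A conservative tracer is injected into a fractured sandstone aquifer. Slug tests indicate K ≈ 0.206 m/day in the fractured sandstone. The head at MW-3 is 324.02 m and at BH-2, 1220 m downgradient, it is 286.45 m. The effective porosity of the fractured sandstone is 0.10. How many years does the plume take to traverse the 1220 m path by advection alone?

Hydraulic gradient i = (324.02 − 286.45) / 1220 = 37.57 / 1220 = 0.03080.
Darcy flux q = K · i = 0.2060 × 0.03080 = 0.006344 m/day.
Seepage velocity v = q / n_e = 0.006344 / 0.10 = 0.06344 m/day.
Travel time t = L / v = 1220 / 0.06344 = 19231 days = 52.65 years.

52.7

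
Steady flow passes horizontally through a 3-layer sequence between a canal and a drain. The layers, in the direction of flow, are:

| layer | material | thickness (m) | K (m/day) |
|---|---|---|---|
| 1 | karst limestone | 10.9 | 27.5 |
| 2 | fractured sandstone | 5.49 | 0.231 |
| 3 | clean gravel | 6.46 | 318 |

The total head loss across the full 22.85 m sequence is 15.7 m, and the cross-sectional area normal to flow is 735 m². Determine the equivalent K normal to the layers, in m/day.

Flow is perpendicular to layering, so the layers act in series and the equivalent K is the thickness-weighted harmonic mean.
Total thickness L = 10.9 + 5.49 + 6.46 = 22.85 m.
Σ(b_i/K_i) = 10.9/27.5 + 5.49/0.231 + 6.46/318 = 24.18 d.
K_eq = L / Σ(b_i/K_i) = 22.85 / 24.18 = 0.9449 m/day.

0.945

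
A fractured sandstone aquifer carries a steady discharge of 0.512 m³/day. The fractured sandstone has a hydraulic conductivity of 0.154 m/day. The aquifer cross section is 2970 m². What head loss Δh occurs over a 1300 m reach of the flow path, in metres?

1.46

From Q = K·A·i, i = Q / (K·A) = 0.512 / (0.1540 × 2970) = 0.001119.
Head loss Δh = i · L = 0.001119 × 1300 = 1.455 m.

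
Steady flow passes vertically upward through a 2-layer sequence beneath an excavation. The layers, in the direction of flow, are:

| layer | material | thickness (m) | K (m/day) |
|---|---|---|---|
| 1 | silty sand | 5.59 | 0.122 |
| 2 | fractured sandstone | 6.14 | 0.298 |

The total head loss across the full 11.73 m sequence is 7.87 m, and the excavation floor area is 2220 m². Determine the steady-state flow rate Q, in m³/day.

263

Flow is perpendicular to layering, so the layers act in series and the equivalent K is the thickness-weighted harmonic mean.
Total thickness L = 5.59 + 6.14 = 11.73 m.
Σ(b_i/K_i) = 5.59/0.122 + 6.14/0.298 = 66.42 d.
K_eq = L / Σ(b_i/K_i) = 11.73 / 66.42 = 0.1766 m/day.
Q = K_eq · A · (Δh/L) = 0.1766 × 2220 × (7.87/11.73) = 263.0 m³/day.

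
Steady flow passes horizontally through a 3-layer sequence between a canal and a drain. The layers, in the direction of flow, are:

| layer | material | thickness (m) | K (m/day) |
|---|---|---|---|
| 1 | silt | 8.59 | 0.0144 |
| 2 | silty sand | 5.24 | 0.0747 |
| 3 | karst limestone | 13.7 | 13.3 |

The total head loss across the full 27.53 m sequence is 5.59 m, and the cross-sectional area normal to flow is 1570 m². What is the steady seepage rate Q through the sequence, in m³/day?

13.1

Flow is perpendicular to layering, so the layers act in series and the equivalent K is the thickness-weighted harmonic mean.
Total thickness L = 8.59 + 5.24 + 13.7 = 27.53 m.
Σ(b_i/K_i) = 8.59/0.0144 + 5.24/0.0747 + 13.7/13.3 = 667.7 d.
K_eq = L / Σ(b_i/K_i) = 27.53 / 667.7 = 0.04123 m/day.
Q = K_eq · A · (Δh/L) = 0.04123 × 1570 × (5.59/27.53) = 13.14 m³/day.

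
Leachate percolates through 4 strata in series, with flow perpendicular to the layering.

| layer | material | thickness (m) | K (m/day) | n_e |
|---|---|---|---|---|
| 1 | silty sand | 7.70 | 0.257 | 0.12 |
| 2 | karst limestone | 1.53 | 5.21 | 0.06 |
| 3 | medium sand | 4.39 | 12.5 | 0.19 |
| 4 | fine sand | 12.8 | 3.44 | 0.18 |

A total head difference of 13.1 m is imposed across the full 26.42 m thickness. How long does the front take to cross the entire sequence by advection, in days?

10.9

With flow normal to the layers, continuity requires the same specific discharge q through every layer.
Σ(b_i/K_i) = 7.70/0.257 + 1.53/5.21 + 4.39/12.5 + 12.8/3.44 = 34.33 d.
q = Δh / Σ(b_i/K_i) = 13.1 / 34.33 = 0.3816 m/day.
In each layer the seepage velocity is v_i = q/n_i, so the layer transit time is t_i = b_i·n_i / q:
  layer 1 (silty sand): t_1 = 7.70 × 0.12 / 0.3816 = 2.421 d
  layer 2 (karst limestone): t_2 = 1.53 × 0.06 / 0.3816 = 0.2406 d
  layer 3 (medium sand): t_3 = 4.39 × 0.19 / 0.3816 = 2.186 d
  layer 4 (fine sand): t_4 = 12.8 × 0.18 / 0.3816 = 6.037 d
Total t = Σ t_i = 10.88 days.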